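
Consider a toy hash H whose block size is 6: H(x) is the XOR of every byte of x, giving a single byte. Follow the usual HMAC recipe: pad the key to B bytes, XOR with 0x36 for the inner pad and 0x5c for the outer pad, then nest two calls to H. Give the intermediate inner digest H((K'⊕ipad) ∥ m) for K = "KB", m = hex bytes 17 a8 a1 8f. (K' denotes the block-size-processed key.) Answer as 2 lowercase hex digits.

98

Key "KB" = 4b 42 is 2 bytes ≤ B = 6; zero-pad to 6 bytes: K' = 4b 42 00 00 00 00.
K' ⊕ ipad = 7d 74 36 36 36 36.
Inner input = 7d 74 36 36 36 36 ∥ 17 a8 a1 8f.
Inner hash: XOR 7d⊕74⊕36⊕36⊕36⊕36⊕17⊕a8⊕a1⊕8f = 98.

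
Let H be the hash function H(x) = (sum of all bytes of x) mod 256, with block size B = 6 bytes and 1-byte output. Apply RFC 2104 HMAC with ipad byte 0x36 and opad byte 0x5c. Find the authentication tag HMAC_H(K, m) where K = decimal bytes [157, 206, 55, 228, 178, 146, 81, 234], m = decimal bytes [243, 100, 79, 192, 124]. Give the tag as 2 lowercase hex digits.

Key decimal bytes [157, 206, 55, 228, 178, 146, 81, 234] = 9d ce 37 e4 b2 92 51 ea is 8 bytes > B = 6, so hash it first: H(key) = 05, then zero-pad to 6 bytes: K' = 05 00 00 00 00 00.
K' ⊕ ipad = 33 36 36 36 36 36.  K' ⊕ opad = 59 5c 5c 5c 5c 5c.
Inner input = (K'⊕ipad) ∥ m = 33 36 36 36 36 36 ∥ f3 64 4f c0 7c.
Inner hash: sum = 51+54+54+54+54+54+243+100+79+192+124 = 1059; mod 256 = 35 → 23.
Outer input = (K'⊕opad) ∥ inner = 59 5c 5c 5c 5c 5c ∥ 23.
Outer hash (tag): sum = 89+92+92+92+92+92+35 = 584; mod 256 = 72 → 48.

48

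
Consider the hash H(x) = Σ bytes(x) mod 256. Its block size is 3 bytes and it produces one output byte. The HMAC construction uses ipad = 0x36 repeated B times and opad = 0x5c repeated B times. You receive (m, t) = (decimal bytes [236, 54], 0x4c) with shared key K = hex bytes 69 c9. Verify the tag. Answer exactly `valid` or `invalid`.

invalid

Key hex bytes 69 c9 is 2 bytes ≤ B = 3; zero-pad to 3 bytes: K' = 69 c9 00.
K' ⊕ ipad = 5f ff 36; K' ⊕ opad = 35 95 5c.
Inner hash: sum = 95+255+54+236+54 = 694; mod 256 = 182 → b6.
Outer hash (recomputed tag): sum = 53+149+92+182 = 476; mod 256 = 220 → dc.
Recomputed tag = dc; claimed = 4c → mismatch.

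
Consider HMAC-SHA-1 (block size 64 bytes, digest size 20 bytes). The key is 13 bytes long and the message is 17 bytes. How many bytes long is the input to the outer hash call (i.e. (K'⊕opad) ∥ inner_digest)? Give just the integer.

84

Key is 13 ≤ 64 bytes, zero-padded: |K'| = 64.
Outer input = (K'⊕opad) ∥ H(inner) → 64 + 20 = 84 bytes.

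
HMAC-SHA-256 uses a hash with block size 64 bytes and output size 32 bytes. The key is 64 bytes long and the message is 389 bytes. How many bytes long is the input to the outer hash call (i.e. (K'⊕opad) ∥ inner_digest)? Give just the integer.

96

Key is 64 ≤ 64 bytes, zero-padded: |K'| = 64.
Outer input = (K'⊕opad) ∥ H(inner) → 64 + 32 = 96 bytes.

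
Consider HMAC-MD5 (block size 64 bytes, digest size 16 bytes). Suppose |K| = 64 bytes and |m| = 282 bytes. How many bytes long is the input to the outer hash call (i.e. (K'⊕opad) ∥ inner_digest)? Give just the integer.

80

Key is 64 ≤ 64 bytes, zero-padded: |K'| = 64.
Outer input = (K'⊕opad) ∥ H(inner) → 64 + 16 = 80 bytes.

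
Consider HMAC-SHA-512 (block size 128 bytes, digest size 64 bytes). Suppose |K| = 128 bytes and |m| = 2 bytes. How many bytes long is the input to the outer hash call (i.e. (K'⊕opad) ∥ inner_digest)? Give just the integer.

192

Key is 128 ≤ 128 bytes, zero-padded: |K'| = 128.
Outer input = (K'⊕opad) ∥ H(inner) → 128 + 64 = 192 bytes.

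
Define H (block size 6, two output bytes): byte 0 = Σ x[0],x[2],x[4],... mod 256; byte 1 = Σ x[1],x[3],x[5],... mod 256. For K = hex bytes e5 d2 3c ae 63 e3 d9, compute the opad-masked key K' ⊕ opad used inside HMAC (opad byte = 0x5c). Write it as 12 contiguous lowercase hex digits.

013f5c5c5c5c

Key hex bytes e5 d2 3c ae 63 e3 d9 is 7 bytes > B = 6, so hash it first: H(key) = 5d 63, then zero-pad to 6 bytes: K' = 5d 63 00 00 00 00.
XOR each byte with 0x5c: 5d⊕5c=01, 63⊕5c=3f, 00⊕5c=5c, 00⊕5c=5c, 00⊕5c=5c, 00⊕5c=5c.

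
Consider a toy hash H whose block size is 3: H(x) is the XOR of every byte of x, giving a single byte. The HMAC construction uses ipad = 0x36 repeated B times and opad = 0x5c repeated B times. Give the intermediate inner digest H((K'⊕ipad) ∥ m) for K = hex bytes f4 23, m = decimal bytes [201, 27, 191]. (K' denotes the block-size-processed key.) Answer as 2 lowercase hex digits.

Key hex bytes f4 23 is 2 bytes ≤ B = 3; zero-pad to 3 bytes: K' = f4 23 00.
K' ⊕ ipad = c2 15 36.
Inner input = c2 15 36 ∥ c9 1b bf.
Inner hash: XOR c2⊕15⊕36⊕c9⊕1b⊕bf = 8c.

8c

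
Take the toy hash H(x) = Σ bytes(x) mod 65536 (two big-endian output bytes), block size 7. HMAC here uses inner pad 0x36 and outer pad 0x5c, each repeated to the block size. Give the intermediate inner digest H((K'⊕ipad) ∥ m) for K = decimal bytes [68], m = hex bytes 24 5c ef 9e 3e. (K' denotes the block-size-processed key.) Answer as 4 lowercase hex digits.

Key decimal bytes [68] = 44 is 1 byte ≤ B = 7; zero-pad to 7 bytes: K' = 44 00 00 00 00 00 00.
K' ⊕ ipad = 72 36 36 36 36 36 36.
Inner input = 72 36 36 36 36 36 36 ∥ 24 5c ef 9e 3e.
Inner hash: sum = 114+54+54+54+54+54+54+36+92+239+158+62 = 1025 → 04 01.

0401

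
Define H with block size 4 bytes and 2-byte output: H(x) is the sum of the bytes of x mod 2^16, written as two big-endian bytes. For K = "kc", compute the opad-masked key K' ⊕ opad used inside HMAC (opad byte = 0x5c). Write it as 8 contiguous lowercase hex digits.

373f5c5c

Key "kc" = 6b 63 is 2 bytes ≤ B = 4; zero-pad to 4 bytes: K' = 6b 63 00 00.
XOR each byte with 0x5c: 6b⊕5c=37, 63⊕5c=3f, 00⊕5c=5c, 00⊕5c=5c.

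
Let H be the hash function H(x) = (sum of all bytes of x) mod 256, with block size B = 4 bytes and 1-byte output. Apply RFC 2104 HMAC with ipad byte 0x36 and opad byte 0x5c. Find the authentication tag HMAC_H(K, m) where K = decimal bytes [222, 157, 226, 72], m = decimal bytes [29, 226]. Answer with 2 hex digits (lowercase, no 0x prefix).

Key decimal bytes [222, 157, 226, 72] = de 9d e2 48 is exactly B = 4 bytes: K' = de 9d e2 48.
K' ⊕ ipad = e8 ab d4 7e.  K' ⊕ opad = 82 c1 be 14.
Inner input = (K'⊕ipad) ∥ m = e8 ab d4 7e ∥ 1d e2.
Inner hash: sum = 232+171+212+126+29+226 = 996; mod 256 = 228 → e4.
Outer input = (K'⊕opad) ∥ inner = 82 c1 be 14 ∥ e4.
Outer hash (tag): sum = 130+193+190+20+228 = 761; mod 256 = 249 → f9.

f9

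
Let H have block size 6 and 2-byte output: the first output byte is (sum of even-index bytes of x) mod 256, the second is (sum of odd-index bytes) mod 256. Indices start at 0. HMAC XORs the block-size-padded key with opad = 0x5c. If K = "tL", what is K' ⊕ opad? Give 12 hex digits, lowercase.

Key "tL" = 74 4c is 2 bytes ≤ B = 6; zero-pad to 6 bytes: K' = 74 4c 00 00 00 00.
XOR each byte with 0x5c: 74⊕5c=28, 4c⊕5c=10, 00⊕5c=5c, 00⊕5c=5c, 00⊕5c=5c, 00⊕5c=5c.

28105c5c5c5c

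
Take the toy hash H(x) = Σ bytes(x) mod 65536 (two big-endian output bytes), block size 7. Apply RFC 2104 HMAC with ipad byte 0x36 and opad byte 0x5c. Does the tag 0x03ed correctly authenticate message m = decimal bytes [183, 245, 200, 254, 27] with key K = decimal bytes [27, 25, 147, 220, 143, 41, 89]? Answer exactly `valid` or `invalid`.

valid

Key decimal bytes [27, 25, 147, 220, 143, 41, 89] = 1b 19 93 dc 8f 29 59 is exactly B = 7 bytes: K' = 1b 19 93 dc 8f 29 59.
K' ⊕ ipad = 2d 2f a5 ea b9 1f 6f; K' ⊕ opad = 47 45 cf 80 d3 75 05.
Inner hash: sum = 45+47+165+234+185+31+111+183+245+200+254+27 = 1727 → 06 bf.
Outer hash (recomputed tag): sum = 71+69+207+128+211+117+5+6+191 = 1005 → 03 ed.
Recomputed tag = 03ed; claimed = 03ed → match.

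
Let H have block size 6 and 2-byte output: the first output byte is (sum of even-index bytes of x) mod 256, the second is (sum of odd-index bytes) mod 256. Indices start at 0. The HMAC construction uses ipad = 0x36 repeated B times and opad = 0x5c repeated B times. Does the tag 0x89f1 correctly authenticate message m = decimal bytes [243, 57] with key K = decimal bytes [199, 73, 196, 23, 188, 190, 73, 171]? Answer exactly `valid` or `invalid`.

valid

Key decimal bytes [199, 73, 196, 23, 188, 190, 73, 171] = c7 49 c4 17 bc be 49 ab is 8 bytes > B = 6, so hash it first: H(key) = 90 c9, then zero-pad to 6 bytes: K' = 90 c9 00 00 00 00.
K' ⊕ ipad = a6 ff 36 36 36 36; K' ⊕ opad = cc 95 5c 5c 5c 5c.
Inner hash: even-index sum = 517 mod 256 = 5; odd-index sum = 420 mod 256 = 164 → 05 a4.
Outer hash (recomputed tag): even-index sum = 393 mod 256 = 137; odd-index sum = 497 mod 256 = 241 → 89 f1.
Recomputed tag = 89f1; claimed = 89f1 → match.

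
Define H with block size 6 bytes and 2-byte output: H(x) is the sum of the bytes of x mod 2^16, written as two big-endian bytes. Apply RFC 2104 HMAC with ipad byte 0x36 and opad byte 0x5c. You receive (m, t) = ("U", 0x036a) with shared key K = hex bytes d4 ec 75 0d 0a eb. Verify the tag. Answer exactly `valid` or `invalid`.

Key hex bytes d4 ec 75 0d 0a eb is exactly B = 6 bytes: K' = d4 ec 75 0d 0a eb.
K' ⊕ ipad = e2 da 43 3b 3c dd; K' ⊕ opad = 88 b0 29 51 56 b7.
Inner hash: sum = 226+218+67+59+60+221+85 = 936 → 03 a8.
Outer hash (recomputed tag): sum = 136+176+41+81+86+183+3+168 = 874 → 03 6a.
Recomputed tag = 036a; claimed = 036a → match.

valid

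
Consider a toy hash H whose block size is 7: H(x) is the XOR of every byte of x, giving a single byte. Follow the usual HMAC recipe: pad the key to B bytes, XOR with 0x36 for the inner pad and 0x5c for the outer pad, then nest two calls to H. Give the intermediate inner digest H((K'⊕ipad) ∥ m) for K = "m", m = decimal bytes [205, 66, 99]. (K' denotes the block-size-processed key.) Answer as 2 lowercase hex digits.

Key "m" = 6d is 1 byte ≤ B = 7; zero-pad to 7 bytes: K' = 6d 00 00 00 00 00 00.
K' ⊕ ipad = 5b 36 36 36 36 36 36.
Inner input = 5b 36 36 36 36 36 36 ∥ cd 42 63.
Inner hash: XOR 5b⊕36⊕36⊕36⊕36⊕36⊕36⊕cd⊕42⊕63 = b7.

b7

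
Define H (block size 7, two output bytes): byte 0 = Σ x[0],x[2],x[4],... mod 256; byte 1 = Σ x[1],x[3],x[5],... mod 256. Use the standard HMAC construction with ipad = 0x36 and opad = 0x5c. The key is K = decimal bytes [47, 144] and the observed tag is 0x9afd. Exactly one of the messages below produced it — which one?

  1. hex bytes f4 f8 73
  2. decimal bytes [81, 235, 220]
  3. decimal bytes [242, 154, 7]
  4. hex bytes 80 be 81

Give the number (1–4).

Key decimal bytes [47, 144] = 2f 90 is 2 bytes ≤ B = 7; zero-pad to 7 bytes: K' = 2f 90 00 00 00 00 00.
K' ⊕ ipad = 19 a6 36 36 36 36 36; K' ⊕ opad = 73 cc 5c 5c 5c 5c 5c.
m1: inner = H(19 a6 36 36 36 36 36 f4 f8 73) = b3 79; tag = H(73 cc 5c 5c 5c 5c 5c b3 79) = 0037
m2: inner = H(19 a6 36 36 36 36 36 51 eb dc) = a6 3f; tag = H(73 cc 5c 5c 5c 5c 5c a6 3f) = c62a
m3: inner = H(19 a6 36 36 36 36 36 f2 9a 07) = 55 0b; tag = H(73 cc 5c 5c 5c 5c 5c 55 0b) = 92d9
m4: inner = H(19 a6 36 36 36 36 36 80 be 81) = 79 13; tag = H(73 cc 5c 5c 5c 5c 5c 79 13) = 9afd ← matches

4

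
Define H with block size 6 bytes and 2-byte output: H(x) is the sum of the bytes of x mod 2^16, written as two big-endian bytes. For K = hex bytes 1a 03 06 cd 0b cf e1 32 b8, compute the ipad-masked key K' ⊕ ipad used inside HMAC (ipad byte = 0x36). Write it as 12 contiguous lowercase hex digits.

Key hex bytes 1a 03 06 cd 0b cf e1 32 b8 is 9 bytes > B = 6, so hash it first: H(key) = 03 95, then zero-pad to 6 bytes: K' = 03 95 00 00 00 00.
XOR each byte with 0x36: 03⊕36=35, 95⊕36=a3, 00⊕36=36, 00⊕36=36, 00⊕36=36, 00⊕36=36.

35a336363636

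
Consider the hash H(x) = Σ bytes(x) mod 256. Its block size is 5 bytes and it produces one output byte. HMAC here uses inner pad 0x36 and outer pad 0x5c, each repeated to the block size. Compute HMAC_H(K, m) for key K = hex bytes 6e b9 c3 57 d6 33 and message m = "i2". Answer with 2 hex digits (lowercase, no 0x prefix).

75

Key hex bytes 6e b9 c3 57 d6 33 is 6 bytes > B = 5, so hash it first: H(key) = 4a, then zero-pad to 5 bytes: K' = 4a 00 00 00 00.
K' ⊕ ipad = 7c 36 36 36 36.  K' ⊕ opad = 16 5c 5c 5c 5c.
Inner input = (K'⊕ipad) ∥ m = 7c 36 36 36 36 ∥ 69 32.
Inner hash: sum = 124+54+54+54+54+105+50 = 495; mod 256 = 239 → ef.
Outer input = (K'⊕opad) ∥ inner = 16 5c 5c 5c 5c ∥ ef.
Outer hash (tag): sum = 22+92+92+92+92+239 = 629; mod 256 = 117 → 75.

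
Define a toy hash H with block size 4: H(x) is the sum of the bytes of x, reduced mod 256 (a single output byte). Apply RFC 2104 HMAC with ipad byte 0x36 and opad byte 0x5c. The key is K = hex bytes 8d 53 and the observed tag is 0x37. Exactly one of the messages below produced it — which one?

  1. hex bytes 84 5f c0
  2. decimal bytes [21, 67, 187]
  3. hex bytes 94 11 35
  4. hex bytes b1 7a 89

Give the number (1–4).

Key hex bytes 8d 53 is 2 bytes ≤ B = 4; zero-pad to 4 bytes: K' = 8d 53 00 00.
K' ⊕ ipad = bb 65 36 36; K' ⊕ opad = d1 0f 5c 5c.
m1: inner = H(bb 65 36 36 84 5f c0) = 2f; tag = H(d1 0f 5c 5c 2f) = c7
m2: inner = H(bb 65 36 36 15 43 bb) = 9f; tag = H(d1 0f 5c 5c 9f) = 37 ← matches
m3: inner = H(bb 65 36 36 94 11 35) = 66; tag = H(d1 0f 5c 5c 66) = fe
m4: inner = H(bb 65 36 36 b1 7a 89) = 40; tag = H(d1 0f 5c 5c 40) = d8

2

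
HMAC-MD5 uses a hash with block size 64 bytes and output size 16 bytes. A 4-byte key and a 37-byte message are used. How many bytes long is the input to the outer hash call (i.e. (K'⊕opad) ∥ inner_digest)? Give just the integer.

80

Key is 4 ≤ 64 bytes, zero-padded: |K'| = 64.
Outer input = (K'⊕opad) ∥ H(inner) → 64 + 16 = 80 bytes.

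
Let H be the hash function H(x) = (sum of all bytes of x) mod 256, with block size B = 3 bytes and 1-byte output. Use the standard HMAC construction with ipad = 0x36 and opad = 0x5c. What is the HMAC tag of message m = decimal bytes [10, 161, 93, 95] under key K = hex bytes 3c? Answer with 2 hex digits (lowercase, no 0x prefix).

f5

Key hex bytes 3c is 1 byte ≤ B = 3; zero-pad to 3 bytes: K' = 3c 00 00.
K' ⊕ ipad = 0a 36 36.  K' ⊕ opad = 60 5c 5c.
Inner input = (K'⊕ipad) ∥ m = 0a 36 36 ∥ 0a a1 5d 5f.
Inner hash: sum = 10+54+54+10+161+93+95 = 477; mod 256 = 221 → dd.
Outer input = (K'⊕opad) ∥ inner = 60 5c 5c ∥ dd.
Outer hash (tag): sum = 96+92+92+221 = 501; mod 256 = 245 → f5.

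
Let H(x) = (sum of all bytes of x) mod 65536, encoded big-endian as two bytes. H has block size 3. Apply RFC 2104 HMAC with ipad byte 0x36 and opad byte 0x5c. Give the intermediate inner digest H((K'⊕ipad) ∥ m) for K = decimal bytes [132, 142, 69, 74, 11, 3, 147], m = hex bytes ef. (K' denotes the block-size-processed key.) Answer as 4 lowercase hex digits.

01cd

Key decimal bytes [132, 142, 69, 74, 11, 3, 147] = 84 8e 45 4a 0b 03 93 is 7 bytes > B = 3, so hash it first: H(key) = 02 42, then zero-pad to 3 bytes: K' = 02 42 00.
K' ⊕ ipad = 34 74 36.
Inner input = 34 74 36 ∥ ef.
Inner hash: sum = 52+116+54+239 = 461 → 01 cd.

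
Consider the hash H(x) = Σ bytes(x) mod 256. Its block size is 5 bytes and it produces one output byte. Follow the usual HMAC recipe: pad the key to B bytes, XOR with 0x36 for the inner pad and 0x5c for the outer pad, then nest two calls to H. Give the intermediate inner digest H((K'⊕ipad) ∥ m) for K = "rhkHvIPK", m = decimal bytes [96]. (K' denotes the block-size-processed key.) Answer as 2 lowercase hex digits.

Key "rhkHvIPK" = 72 68 6b 48 76 49 50 4b is 8 bytes > B = 5, so hash it first: H(key) = e7, then zero-pad to 5 bytes: K' = e7 00 00 00 00.
K' ⊕ ipad = d1 36 36 36 36.
Inner input = d1 36 36 36 36 ∥ 60.
Inner hash: sum = 209+54+54+54+54+96 = 521; mod 256 = 9 → 09.

09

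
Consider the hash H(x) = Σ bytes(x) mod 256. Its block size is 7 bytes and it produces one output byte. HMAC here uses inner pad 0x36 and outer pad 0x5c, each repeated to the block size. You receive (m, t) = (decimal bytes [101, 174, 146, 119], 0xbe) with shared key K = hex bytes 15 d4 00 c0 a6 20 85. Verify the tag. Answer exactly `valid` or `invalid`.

Key hex bytes 15 d4 00 c0 a6 20 85 is exactly B = 7 bytes: K' = 15 d4 00 c0 a6 20 85.
K' ⊕ ipad = 23 e2 36 f6 90 16 b3; K' ⊕ opad = 49 88 5c 9c fa 7c d9.
Inner hash: sum = 35+226+54+246+144+22+179+101+174+146+119 = 1446; mod 256 = 166 → a6.
Outer hash (recomputed tag): sum = 73+136+92+156+250+124+217+166 = 1214; mod 256 = 190 → be.
Recomputed tag = be; claimed = be → match.

valid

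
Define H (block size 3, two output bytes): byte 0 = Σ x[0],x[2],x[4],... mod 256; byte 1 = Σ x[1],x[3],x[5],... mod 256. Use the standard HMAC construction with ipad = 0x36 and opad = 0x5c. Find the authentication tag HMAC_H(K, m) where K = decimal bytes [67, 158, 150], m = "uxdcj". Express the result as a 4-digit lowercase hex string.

d4b2

Key decimal bytes [67, 158, 150] = 43 9e 96 is exactly B = 3 bytes: K' = 43 9e 96.
K' ⊕ ipad = 75 a8 a0.  K' ⊕ opad = 1f c2 ca.
Inner input = (K'⊕ipad) ∥ m = 75 a8 a0 ∥ 75 78 64 63 6a.
Inner hash: even-index sum = 496 mod 256 = 240; odd-index sum = 491 mod 256 = 235 → f0 eb.
Outer input = (K'⊕opad) ∥ inner = 1f c2 ca ∥ f0 eb.
Outer hash (tag): even-index sum = 468 mod 256 = 212; odd-index sum = 434 mod 256 = 178 → d4 b2.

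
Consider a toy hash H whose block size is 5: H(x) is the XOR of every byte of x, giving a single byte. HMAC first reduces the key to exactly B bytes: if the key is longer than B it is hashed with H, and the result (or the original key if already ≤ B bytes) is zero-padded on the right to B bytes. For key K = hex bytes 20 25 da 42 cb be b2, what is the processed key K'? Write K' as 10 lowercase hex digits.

|K| = 7 > B = 5, so first hash the key.
H(K): XOR 20⊕25⊕da⊕42⊕cb⊕be⊕b2 = 5a.
Zero-pad H(K) = 5a to 5 bytes: K' = 5a 00 00 00 00.

5a00000000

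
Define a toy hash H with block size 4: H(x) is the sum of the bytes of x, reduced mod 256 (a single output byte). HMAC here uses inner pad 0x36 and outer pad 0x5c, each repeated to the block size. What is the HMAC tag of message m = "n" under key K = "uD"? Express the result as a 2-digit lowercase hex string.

Key "uD" = 75 44 is 2 bytes ≤ B = 4; zero-pad to 4 bytes: K' = 75 44 00 00.
K' ⊕ ipad = 43 72 36 36.  K' ⊕ opad = 29 18 5c 5c.
Inner input = (K'⊕ipad) ∥ m = 43 72 36 36 ∥ 6e.
Inner hash: sum = 67+114+54+54+110 = 399; mod 256 = 143 → 8f.
Outer input = (K'⊕opad) ∥ inner = 29 18 5c 5c ∥ 8f.
Outer hash (tag): sum = 41+24+92+92+143 = 392; mod 256 = 136 → 88.

88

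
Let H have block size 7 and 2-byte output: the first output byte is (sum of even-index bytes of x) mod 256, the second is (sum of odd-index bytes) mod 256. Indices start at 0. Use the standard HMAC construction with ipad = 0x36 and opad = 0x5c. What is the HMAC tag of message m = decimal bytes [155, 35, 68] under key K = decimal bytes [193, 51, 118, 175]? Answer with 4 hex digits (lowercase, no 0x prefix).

3284

Key decimal bytes [193, 51, 118, 175] = c1 33 76 af is 4 bytes ≤ B = 7; zero-pad to 7 bytes: K' = c1 33 76 af 00 00 00.
K' ⊕ ipad = f7 05 40 99 36 36 36.  K' ⊕ opad = 9d 6f 2a f3 5c 5c 5c.
Inner input = (K'⊕ipad) ∥ m = f7 05 40 99 36 36 36 ∥ 9b 23 44.
Inner hash: even-index sum = 454 mod 256 = 198; odd-index sum = 435 mod 256 = 179 → c6 b3.
Outer input = (K'⊕opad) ∥ inner = 9d 6f 2a f3 5c 5c 5c ∥ c6 b3.
Outer hash (tag): even-index sum = 562 mod 256 = 50; odd-index sum = 644 mod 256 = 132 → 32 84.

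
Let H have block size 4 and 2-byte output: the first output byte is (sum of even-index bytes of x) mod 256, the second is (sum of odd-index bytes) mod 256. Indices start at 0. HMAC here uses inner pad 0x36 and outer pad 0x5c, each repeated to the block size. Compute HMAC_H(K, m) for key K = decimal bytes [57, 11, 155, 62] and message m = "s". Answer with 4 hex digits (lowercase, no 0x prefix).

Key decimal bytes [57, 11, 155, 62] = 39 0b 9b 3e is exactly B = 4 bytes: K' = 39 0b 9b 3e.
K' ⊕ ipad = 0f 3d ad 08.  K' ⊕ opad = 65 57 c7 62.
Inner input = (K'⊕ipad) ∥ m = 0f 3d ad 08 ∥ 73.
Inner hash: even-index sum = 303 mod 256 = 47; odd-index sum = 69 mod 256 = 69 → 2f 45.
Outer input = (K'⊕opad) ∥ inner = 65 57 c7 62 ∥ 2f 45.
Outer hash (tag): even-index sum = 347 mod 256 = 91; odd-index sum = 254 mod 256 = 254 → 5b fe.

5bfe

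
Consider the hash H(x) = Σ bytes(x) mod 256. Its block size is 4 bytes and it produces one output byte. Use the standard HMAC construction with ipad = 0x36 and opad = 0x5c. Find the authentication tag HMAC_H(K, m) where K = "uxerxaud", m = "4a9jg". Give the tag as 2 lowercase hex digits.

Key "uxerxaud" = 75 78 65 72 78 61 75 64 is 8 bytes > B = 4, so hash it first: H(key) = 76, then zero-pad to 4 bytes: K' = 76 00 00 00.
K' ⊕ ipad = 40 36 36 36.  K' ⊕ opad = 2a 5c 5c 5c.
Inner input = (K'⊕ipad) ∥ m = 40 36 36 36 ∥ 34 61 39 6a 67.
Inner hash: sum = 64+54+54+54+52+97+57+106+103 = 641; mod 256 = 129 → 81.
Outer input = (K'⊕opad) ∥ inner = 2a 5c 5c 5c ∥ 81.
Outer hash (tag): sum = 42+92+92+92+129 = 447; mod 256 = 191 → bf.

bf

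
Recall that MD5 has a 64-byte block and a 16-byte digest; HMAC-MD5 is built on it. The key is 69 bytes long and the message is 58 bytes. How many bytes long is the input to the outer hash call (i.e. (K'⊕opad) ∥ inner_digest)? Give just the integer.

Key is 69 > 64 bytes, so it is hashed to 16 bytes then zero-padded to 64: |K'| = 64.
Outer input = (K'⊕opad) ∥ H(inner) → 64 + 16 = 80 bytes.

80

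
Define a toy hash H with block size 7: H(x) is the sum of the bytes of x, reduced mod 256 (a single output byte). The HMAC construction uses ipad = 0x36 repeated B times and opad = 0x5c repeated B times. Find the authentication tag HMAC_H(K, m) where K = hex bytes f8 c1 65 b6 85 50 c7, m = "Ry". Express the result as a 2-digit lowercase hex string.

Key hex bytes f8 c1 65 b6 85 50 c7 is exactly B = 7 bytes: K' = f8 c1 65 b6 85 50 c7.
K' ⊕ ipad = ce f7 53 80 b3 66 f1.  K' ⊕ opad = a4 9d 39 ea d9 0c 9b.
Inner input = (K'⊕ipad) ∥ m = ce f7 53 80 b3 66 f1 ∥ 52 79.
Inner hash: sum = 206+247+83+128+179+102+241+82+121 = 1389; mod 256 = 109 → 6d.
Outer input = (K'⊕opad) ∥ inner = a4 9d 39 ea d9 0c 9b ∥ 6d.
Outer hash (tag): sum = 164+157+57+234+217+12+155+109 = 1105; mod 256 = 81 → 51.

51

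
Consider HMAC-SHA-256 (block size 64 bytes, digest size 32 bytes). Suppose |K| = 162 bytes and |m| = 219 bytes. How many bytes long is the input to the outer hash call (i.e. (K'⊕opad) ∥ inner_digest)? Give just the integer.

96

Key is 162 > 64 bytes, so it is hashed to 32 bytes then zero-padded to 64: |K'| = 64.
Outer input = (K'⊕opad) ∥ H(inner) → 64 + 32 = 96 bytes.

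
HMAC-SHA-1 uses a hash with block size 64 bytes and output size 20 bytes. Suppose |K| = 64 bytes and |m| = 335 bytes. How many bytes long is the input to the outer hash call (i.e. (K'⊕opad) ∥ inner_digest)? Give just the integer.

Key is 64 ≤ 64 bytes, zero-padded: |K'| = 64.
Outer input = (K'⊕opad) ∥ H(inner) → 64 + 20 = 84 bytes.

84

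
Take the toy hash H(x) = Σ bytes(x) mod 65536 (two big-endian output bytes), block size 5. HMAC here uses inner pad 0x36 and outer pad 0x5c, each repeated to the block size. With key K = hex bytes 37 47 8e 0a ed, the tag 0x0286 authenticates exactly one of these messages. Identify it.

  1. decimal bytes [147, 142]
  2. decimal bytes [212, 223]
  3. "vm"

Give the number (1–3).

3

Key hex bytes 37 47 8e 0a ed is exactly B = 5 bytes: K' = 37 47 8e 0a ed.
K' ⊕ ipad = 01 71 b8 3c db; K' ⊕ opad = 6b 1b d2 56 b1.
m1: inner = H(01 71 b8 3c db 93 8e) = 03 62; tag = H(6b 1b d2 56 b1 03 62) = 02c4
m2: inner = H(01 71 b8 3c db d4 df) = 03 f4; tag = H(6b 1b d2 56 b1 03 f4) = 0356
m3: inner = H(01 71 b8 3c db 76 6d) = 03 24; tag = H(6b 1b d2 56 b1 03 24) = 0286 ← matches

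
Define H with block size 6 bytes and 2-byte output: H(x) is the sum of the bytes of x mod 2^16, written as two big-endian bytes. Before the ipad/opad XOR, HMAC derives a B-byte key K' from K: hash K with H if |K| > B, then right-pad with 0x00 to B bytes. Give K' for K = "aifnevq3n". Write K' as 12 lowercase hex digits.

|K| = 9 > B = 6, so first hash the key.
H(K): sum = 97+105+102+110+101+118+113+51+110 = 907 → 03 8b.
Zero-pad H(K) = 03 8b to 6 bytes: K' = 03 8b 00 00 00 00.

038b00000000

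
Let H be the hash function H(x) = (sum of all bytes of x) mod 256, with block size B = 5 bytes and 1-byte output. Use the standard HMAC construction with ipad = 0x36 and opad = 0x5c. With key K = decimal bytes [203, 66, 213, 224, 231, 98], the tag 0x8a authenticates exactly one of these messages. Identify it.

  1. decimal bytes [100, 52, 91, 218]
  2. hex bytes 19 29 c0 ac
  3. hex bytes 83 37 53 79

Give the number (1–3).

2

Key decimal bytes [203, 66, 213, 224, 231, 98] = cb 42 d5 e0 e7 62 is 6 bytes > B = 5, so hash it first: H(key) = 0b, then zero-pad to 5 bytes: K' = 0b 00 00 00 00.
K' ⊕ ipad = 3d 36 36 36 36; K' ⊕ opad = 57 5c 5c 5c 5c.
m1: inner = H(3d 36 36 36 36 64 34 5b da) = e2; tag = H(57 5c 5c 5c 5c e2) = a9
m2: inner = H(3d 36 36 36 36 19 29 c0 ac) = c3; tag = H(57 5c 5c 5c 5c c3) = 8a ← matches
m3: inner = H(3d 36 36 36 36 83 37 53 79) = 9b; tag = H(57 5c 5c 5c 5c 9b) = 62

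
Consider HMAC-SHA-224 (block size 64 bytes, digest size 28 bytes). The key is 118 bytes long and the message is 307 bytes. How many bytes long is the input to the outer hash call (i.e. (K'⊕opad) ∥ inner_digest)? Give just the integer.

92

Key is 118 > 64 bytes, so it is hashed to 28 bytes then zero-padded to 64: |K'| = 64.
Outer input = (K'⊕opad) ∥ H(inner) → 64 + 28 = 92 bytes.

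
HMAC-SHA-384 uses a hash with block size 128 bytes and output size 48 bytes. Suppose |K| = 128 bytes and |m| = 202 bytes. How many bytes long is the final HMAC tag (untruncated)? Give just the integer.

The tag is one SHA-384 digest: 48 bytes.

48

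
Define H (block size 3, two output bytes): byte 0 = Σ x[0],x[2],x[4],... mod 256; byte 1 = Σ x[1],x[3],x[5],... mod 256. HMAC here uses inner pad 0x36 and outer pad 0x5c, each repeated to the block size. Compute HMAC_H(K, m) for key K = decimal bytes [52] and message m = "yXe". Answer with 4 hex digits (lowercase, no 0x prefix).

d8ec

Key decimal bytes [52] = 34 is 1 byte ≤ B = 3; zero-pad to 3 bytes: K' = 34 00 00.
K' ⊕ ipad = 02 36 36.  K' ⊕ opad = 68 5c 5c.
Inner input = (K'⊕ipad) ∥ m = 02 36 36 ∥ 79 58 65.
Inner hash: even-index sum = 144 mod 256 = 144; odd-index sum = 276 mod 256 = 20 → 90 14.
Outer input = (K'⊕opad) ∥ inner = 68 5c 5c ∥ 90 14.
Outer hash (tag): even-index sum = 216 mod 256 = 216; odd-index sum = 236 mod 256 = 236 → d8 ec.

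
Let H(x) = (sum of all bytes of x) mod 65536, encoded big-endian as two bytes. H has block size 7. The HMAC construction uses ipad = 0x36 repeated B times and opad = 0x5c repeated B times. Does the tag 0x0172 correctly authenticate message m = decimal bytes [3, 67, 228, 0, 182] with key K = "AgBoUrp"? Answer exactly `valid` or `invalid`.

valid

Key "AgBoUrp" = 41 67 42 6f 55 72 70 is exactly B = 7 bytes: K' = 41 67 42 6f 55 72 70.
K' ⊕ ipad = 77 51 74 59 63 44 46; K' ⊕ opad = 1d 3b 1e 33 09 2e 2c.
Inner hash: sum = 119+81+116+89+99+68+70+3+67+228+0+182 = 1122 → 04 62.
Outer hash (recomputed tag): sum = 29+59+30+51+9+46+44+4+98 = 370 → 01 72.
Recomputed tag = 0172; claimed = 0172 → match.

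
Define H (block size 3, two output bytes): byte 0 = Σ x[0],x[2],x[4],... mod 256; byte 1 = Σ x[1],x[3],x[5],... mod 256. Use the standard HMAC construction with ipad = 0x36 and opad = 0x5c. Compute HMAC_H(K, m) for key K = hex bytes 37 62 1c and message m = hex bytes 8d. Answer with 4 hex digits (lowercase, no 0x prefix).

Key hex bytes 37 62 1c is exactly B = 3 bytes: K' = 37 62 1c.
K' ⊕ ipad = 01 54 2a.  K' ⊕ opad = 6b 3e 40.
Inner input = (K'⊕ipad) ∥ m = 01 54 2a ∥ 8d.
Inner hash: even-index sum = 43 mod 256 = 43; odd-index sum = 225 mod 256 = 225 → 2b e1.
Outer input = (K'⊕opad) ∥ inner = 6b 3e 40 ∥ 2b e1.
Outer hash (tag): even-index sum = 396 mod 256 = 140; odd-index sum = 105 mod 256 = 105 → 8c 69.

8c69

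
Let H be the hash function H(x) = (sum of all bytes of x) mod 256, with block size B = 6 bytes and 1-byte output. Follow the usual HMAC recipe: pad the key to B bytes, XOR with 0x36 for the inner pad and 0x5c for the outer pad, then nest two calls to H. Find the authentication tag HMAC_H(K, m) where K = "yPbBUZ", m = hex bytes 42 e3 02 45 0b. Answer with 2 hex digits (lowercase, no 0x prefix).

5f

Key "yPbBUZ" = 79 50 62 42 55 5a is exactly B = 6 bytes: K' = 79 50 62 42 55 5a.
K' ⊕ ipad = 4f 66 54 74 63 6c.  K' ⊕ opad = 25 0c 3e 1e 09 06.
Inner input = (K'⊕ipad) ∥ m = 4f 66 54 74 63 6c ∥ 42 e3 02 45 0b.
Inner hash: sum = 79+102+84+116+99+108+66+227+2+69+11 = 963; mod 256 = 195 → c3.
Outer input = (K'⊕opad) ∥ inner = 25 0c 3e 1e 09 06 ∥ c3.
Outer hash (tag): sum = 37+12+62+30+9+6+195 = 351; mod 256 = 95 → 5f.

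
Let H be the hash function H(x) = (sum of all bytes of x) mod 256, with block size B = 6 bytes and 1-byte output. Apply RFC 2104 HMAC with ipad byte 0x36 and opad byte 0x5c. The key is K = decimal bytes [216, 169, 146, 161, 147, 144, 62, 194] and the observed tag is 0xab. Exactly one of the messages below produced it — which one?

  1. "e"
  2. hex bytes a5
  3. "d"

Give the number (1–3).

Key decimal bytes [216, 169, 146, 161, 147, 144, 62, 194] = d8 a9 92 a1 93 90 3e c2 is 8 bytes > B = 6, so hash it first: H(key) = d7, then zero-pad to 6 bytes: K' = d7 00 00 00 00 00.
K' ⊕ ipad = e1 36 36 36 36 36; K' ⊕ opad = 8b 5c 5c 5c 5c 5c.
m1: inner = H(e1 36 36 36 36 36 65) = 54; tag = H(8b 5c 5c 5c 5c 5c 54) = ab ← matches
m2: inner = H(e1 36 36 36 36 36 a5) = 94; tag = H(8b 5c 5c 5c 5c 5c 94) = eb
m3: inner = H(e1 36 36 36 36 36 64) = 53; tag = H(8b 5c 5c 5c 5c 5c 53) = aa

1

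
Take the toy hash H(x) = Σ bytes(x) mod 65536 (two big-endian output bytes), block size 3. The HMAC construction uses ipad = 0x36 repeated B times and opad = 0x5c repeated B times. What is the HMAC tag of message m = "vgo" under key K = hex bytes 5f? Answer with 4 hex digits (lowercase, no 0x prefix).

Key hex bytes 5f is 1 byte ≤ B = 3; zero-pad to 3 bytes: K' = 5f 00 00.
K' ⊕ ipad = 69 36 36.  K' ⊕ opad = 03 5c 5c.
Inner input = (K'⊕ipad) ∥ m = 69 36 36 ∥ 76 67 6f.
Inner hash: sum = 105+54+54+118+103+111 = 545 → 02 21.
Outer input = (K'⊕opad) ∥ inner = 03 5c 5c ∥ 02 21.
Outer hash (tag): sum = 3+92+92+2+33 = 222 → 00 de.

00de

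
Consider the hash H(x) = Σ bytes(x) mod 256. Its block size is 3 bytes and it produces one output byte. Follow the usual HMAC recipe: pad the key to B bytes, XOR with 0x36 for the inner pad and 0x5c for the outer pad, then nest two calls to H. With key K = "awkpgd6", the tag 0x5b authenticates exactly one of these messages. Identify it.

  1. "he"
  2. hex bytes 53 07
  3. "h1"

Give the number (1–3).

1

Key "awkpgd6" = 61 77 6b 70 67 64 36 is 7 bytes > B = 3, so hash it first: H(key) = b4, then zero-pad to 3 bytes: K' = b4 00 00.
K' ⊕ ipad = 82 36 36; K' ⊕ opad = e8 5c 5c.
m1: inner = H(82 36 36 68 65) = bb; tag = H(e8 5c 5c bb) = 5b ← matches
m2: inner = H(82 36 36 53 07) = 48; tag = H(e8 5c 5c 48) = e8
m3: inner = H(82 36 36 68 31) = 87; tag = H(e8 5c 5c 87) = 27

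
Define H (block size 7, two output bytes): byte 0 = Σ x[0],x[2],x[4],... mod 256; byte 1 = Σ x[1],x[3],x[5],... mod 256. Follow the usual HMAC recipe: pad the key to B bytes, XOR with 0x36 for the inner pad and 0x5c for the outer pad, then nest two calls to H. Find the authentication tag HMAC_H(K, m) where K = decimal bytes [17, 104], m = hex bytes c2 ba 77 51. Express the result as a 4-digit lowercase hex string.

Key decimal bytes [17, 104] = 11 68 is 2 bytes ≤ B = 7; zero-pad to 7 bytes: K' = 11 68 00 00 00 00 00.
K' ⊕ ipad = 27 5e 36 36 36 36 36.  K' ⊕ opad = 4d 34 5c 5c 5c 5c 5c.
Inner input = (K'⊕ipad) ∥ m = 27 5e 36 36 36 36 36 ∥ c2 ba 77 51.
Inner hash: even-index sum = 468 mod 256 = 212; odd-index sum = 515 mod 256 = 3 → d4 03.
Outer input = (K'⊕opad) ∥ inner = 4d 34 5c 5c 5c 5c 5c ∥ d4 03.
Outer hash (tag): even-index sum = 356 mod 256 = 100; odd-index sum = 448 mod 256 = 192 → 64 c0.

64c0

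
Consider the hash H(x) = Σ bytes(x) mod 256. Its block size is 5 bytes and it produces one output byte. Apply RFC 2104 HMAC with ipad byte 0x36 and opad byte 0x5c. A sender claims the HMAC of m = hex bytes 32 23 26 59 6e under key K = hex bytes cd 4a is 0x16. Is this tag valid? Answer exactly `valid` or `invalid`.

Key hex bytes cd 4a is 2 bytes ≤ B = 5; zero-pad to 5 bytes: K' = cd 4a 00 00 00.
K' ⊕ ipad = fb 7c 36 36 36; K' ⊕ opad = 91 16 5c 5c 5c.
Inner hash: sum = 251+124+54+54+54+50+35+38+89+110 = 859; mod 256 = 91 → 5b.
Outer hash (recomputed tag): sum = 145+22+92+92+92+91 = 534; mod 256 = 22 → 16.
Recomputed tag = 16; claimed = 16 → match.

valid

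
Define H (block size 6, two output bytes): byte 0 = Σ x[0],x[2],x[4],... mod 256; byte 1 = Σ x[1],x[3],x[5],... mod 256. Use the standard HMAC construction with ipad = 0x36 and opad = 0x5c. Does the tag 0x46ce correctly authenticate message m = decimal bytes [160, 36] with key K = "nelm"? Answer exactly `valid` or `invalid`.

Key "nelm" = 6e 65 6c 6d is 4 bytes ≤ B = 6; zero-pad to 6 bytes: K' = 6e 65 6c 6d 00 00.
K' ⊕ ipad = 58 53 5a 5b 36 36; K' ⊕ opad = 32 39 30 31 5c 5c.
Inner hash: even-index sum = 392 mod 256 = 136; odd-index sum = 264 mod 256 = 8 → 88 08.
Outer hash (recomputed tag): even-index sum = 326 mod 256 = 70; odd-index sum = 206 mod 256 = 206 → 46 ce.
Recomputed tag = 46ce; claimed = 46ce → match.

valid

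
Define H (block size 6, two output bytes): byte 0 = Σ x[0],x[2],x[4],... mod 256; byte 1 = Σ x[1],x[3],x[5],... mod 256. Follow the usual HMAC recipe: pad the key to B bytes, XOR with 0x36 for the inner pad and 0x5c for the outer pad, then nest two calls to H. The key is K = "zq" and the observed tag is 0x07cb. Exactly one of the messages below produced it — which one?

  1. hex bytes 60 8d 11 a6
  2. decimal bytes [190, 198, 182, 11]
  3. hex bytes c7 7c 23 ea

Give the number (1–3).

1

Key "zq" = 7a 71 is 2 bytes ≤ B = 6; zero-pad to 6 bytes: K' = 7a 71 00 00 00 00.
K' ⊕ ipad = 4c 47 36 36 36 36; K' ⊕ opad = 26 2d 5c 5c 5c 5c.
m1: inner = H(4c 47 36 36 36 36 60 8d 11 a6) = 29 e6; tag = H(26 2d 5c 5c 5c 5c 29 e6) = 07cb ← matches
m2: inner = H(4c 47 36 36 36 36 be c6 b6 0b) = 2c 84; tag = H(26 2d 5c 5c 5c 5c 2c 84) = 0a69
m3: inner = H(4c 47 36 36 36 36 c7 7c 23 ea) = a2 19; tag = H(26 2d 5c 5c 5c 5c a2 19) = 80fe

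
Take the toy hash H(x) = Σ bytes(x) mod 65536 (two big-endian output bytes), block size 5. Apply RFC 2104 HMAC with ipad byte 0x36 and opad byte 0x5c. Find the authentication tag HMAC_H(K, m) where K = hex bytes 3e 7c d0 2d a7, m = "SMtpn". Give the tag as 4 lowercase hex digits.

0353

Key hex bytes 3e 7c d0 2d a7 is exactly B = 5 bytes: K' = 3e 7c d0 2d a7.
K' ⊕ ipad = 08 4a e6 1b 91.  K' ⊕ opad = 62 20 8c 71 fb.
Inner input = (K'⊕ipad) ∥ m = 08 4a e6 1b 91 ∥ 53 4d 74 70 6e.
Inner hash: sum = 8+74+230+27+145+83+77+116+112+110 = 982 → 03 d6.
Outer input = (K'⊕opad) ∥ inner = 62 20 8c 71 fb ∥ 03 d6.
Outer hash (tag): sum = 98+32+140+113+251+3+214 = 851 → 03 53.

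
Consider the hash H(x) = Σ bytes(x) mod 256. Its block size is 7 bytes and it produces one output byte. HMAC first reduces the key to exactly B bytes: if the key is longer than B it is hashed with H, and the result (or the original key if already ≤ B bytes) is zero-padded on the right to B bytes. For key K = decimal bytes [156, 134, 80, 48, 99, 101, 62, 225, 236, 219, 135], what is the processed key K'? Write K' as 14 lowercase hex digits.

|K| = 11 > B = 7, so first hash the key.
H(K): sum = 156+134+80+48+99+101+62+225+236+219+135 = 1495; mod 256 = 215 → d7.
Zero-pad H(K) = d7 to 7 bytes: K' = d7 00 00 00 00 00 00.

d7000000000000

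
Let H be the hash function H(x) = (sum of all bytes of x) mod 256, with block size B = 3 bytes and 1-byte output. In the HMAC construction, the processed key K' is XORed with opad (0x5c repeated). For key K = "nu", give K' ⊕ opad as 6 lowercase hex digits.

Key "nu" = 6e 75 is 2 bytes ≤ B = 3; zero-pad to 3 bytes: K' = 6e 75 00.
XOR each byte with 0x5c: 6e⊕5c=32, 75⊕5c=29, 00⊕5c=5c.

32295c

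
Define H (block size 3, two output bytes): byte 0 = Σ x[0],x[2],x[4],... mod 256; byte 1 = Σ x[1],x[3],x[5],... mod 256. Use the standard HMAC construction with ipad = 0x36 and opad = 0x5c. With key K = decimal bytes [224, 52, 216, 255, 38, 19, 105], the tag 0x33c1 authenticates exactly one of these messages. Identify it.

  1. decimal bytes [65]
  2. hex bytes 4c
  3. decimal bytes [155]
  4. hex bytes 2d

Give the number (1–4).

Key decimal bytes [224, 52, 216, 255, 38, 19, 105] = e0 34 d8 ff 26 13 69 is 7 bytes > B = 3, so hash it first: H(key) = 47 46, then zero-pad to 3 bytes: K' = 47 46 00.
K' ⊕ ipad = 71 70 36; K' ⊕ opad = 1b 1a 5c.
m1: inner = H(71 70 36 41) = a7 b1; tag = H(1b 1a 5c a7 b1) = 28c1
m2: inner = H(71 70 36 4c) = a7 bc; tag = H(1b 1a 5c a7 bc) = 33c1 ← matches
m3: inner = H(71 70 36 9b) = a7 0b; tag = H(1b 1a 5c a7 0b) = 82c1
m4: inner = H(71 70 36 2d) = a7 9d; tag = H(1b 1a 5c a7 9d) = 14c1

2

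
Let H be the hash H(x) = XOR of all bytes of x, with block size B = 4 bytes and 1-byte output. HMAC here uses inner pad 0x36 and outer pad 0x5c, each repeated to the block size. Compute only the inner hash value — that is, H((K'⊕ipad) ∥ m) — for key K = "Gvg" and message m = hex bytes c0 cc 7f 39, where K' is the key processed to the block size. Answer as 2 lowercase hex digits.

1c

Key "Gvg" = 47 76 67 is 3 bytes ≤ B = 4; zero-pad to 4 bytes: K' = 47 76 67 00.
K' ⊕ ipad = 71 40 51 36.
Inner input = 71 40 51 36 ∥ c0 cc 7f 39.
Inner hash: XOR 71⊕40⊕51⊕36⊕c0⊕cc⊕7f⊕39 = 1c.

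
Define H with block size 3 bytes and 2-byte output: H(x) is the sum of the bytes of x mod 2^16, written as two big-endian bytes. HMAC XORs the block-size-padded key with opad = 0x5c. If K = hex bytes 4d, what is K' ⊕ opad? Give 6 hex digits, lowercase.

Key hex bytes 4d is 1 byte ≤ B = 3; zero-pad to 3 bytes: K' = 4d 00 00.
XOR each byte with 0x5c: 4d⊕5c=11, 00⊕5c=5c, 00⊕5c=5c.

115c5c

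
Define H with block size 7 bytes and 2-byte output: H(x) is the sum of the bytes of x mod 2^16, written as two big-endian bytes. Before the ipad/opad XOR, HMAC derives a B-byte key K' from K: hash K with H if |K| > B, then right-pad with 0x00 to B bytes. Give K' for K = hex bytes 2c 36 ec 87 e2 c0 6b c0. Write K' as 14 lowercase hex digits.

04a20000000000

|K| = 8 > B = 7, so first hash the key.
H(K): sum = 44+54+236+135+226+192+107+192 = 1186 → 04 a2.
Zero-pad H(K) = 04 a2 to 7 bytes: K' = 04 a2 00 00 00 00 00.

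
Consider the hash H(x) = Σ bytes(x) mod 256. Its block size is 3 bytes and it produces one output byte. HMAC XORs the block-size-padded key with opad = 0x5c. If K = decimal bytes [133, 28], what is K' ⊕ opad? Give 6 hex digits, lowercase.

Key decimal bytes [133, 28] = 85 1c is 2 bytes ≤ B = 3; zero-pad to 3 bytes: K' = 85 1c 00.
XOR each byte with 0x5c: 85⊕5c=d9, 1c⊕5c=40, 00⊕5c=5c.

d9405c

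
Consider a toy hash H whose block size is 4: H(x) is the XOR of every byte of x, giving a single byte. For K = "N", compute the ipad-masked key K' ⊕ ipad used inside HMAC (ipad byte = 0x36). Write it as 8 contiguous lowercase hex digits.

78363636

Key "N" = 4e is 1 byte ≤ B = 4; zero-pad to 4 bytes: K' = 4e 00 00 00.
XOR each byte with 0x36: 4e⊕36=78, 00⊕36=36, 00⊕36=36, 00⊕36=36.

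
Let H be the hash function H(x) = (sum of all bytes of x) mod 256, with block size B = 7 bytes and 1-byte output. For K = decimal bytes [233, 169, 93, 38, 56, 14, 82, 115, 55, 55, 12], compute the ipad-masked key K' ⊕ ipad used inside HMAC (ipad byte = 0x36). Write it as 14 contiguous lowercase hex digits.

ac363636363636

Key decimal bytes [233, 169, 93, 38, 56, 14, 82, 115, 55, 55, 12] = e9 a9 5d 26 38 0e 52 73 37 37 0c is 11 bytes > B = 7, so hash it first: H(key) = 9a, then zero-pad to 7 bytes: K' = 9a 00 00 00 00 00 00.
XOR each byte with 0x36: 9a⊕36=ac, 00⊕36=36, 00⊕36=36, 00⊕36=36, 00⊕36=36, 00⊕36=36, 00⊕36=36.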